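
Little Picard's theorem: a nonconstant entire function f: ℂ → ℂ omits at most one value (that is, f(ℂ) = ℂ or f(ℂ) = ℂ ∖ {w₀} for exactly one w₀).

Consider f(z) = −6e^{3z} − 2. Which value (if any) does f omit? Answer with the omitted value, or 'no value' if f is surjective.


Little Picard bounds the complement of f(ℂ) to at most one point.
e^{3z} is never zero on ℂ, so -6·e^{3z} takes every value in ℂ ∖ {0}. Adding -2 shifts the range to ℂ ∖ {-2}. Thus f omits exactly the value -2.

Omitted value: -2.


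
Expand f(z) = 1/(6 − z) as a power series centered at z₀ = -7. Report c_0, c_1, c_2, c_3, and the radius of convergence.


Let w = z − z₀, so z = z₀ + w.
Then 6 − z = 6 − (z₀ + w) = (6 − z₀) − w = 13 − w.
f(z) = 1/(13 − w) = (1/(13)) · 1/(1 − w/(13)) = Σ_{n≥0} w^n / (13)^(n+1).
So c_n = 1/(13)^(n+1):
  c_0 = 1/(13)^1 = 1/13.
  c_1 = 1/(13)^2 = 1/169.
  c_2 = 1/(13)^3 = 1/2197.
  c_3 = 1/(13)^4 = 1/28561.
The series is valid for |w/d| < 1, i.e. |z − z₀| < |d|.
Radius of convergence: R = |6 − z₀| = |13| = 13 (distance from z₀ to the singularity z = 6).

c_0 = 1/13, c_1 = 1/169, c_2 = 1/2197, c_3 = 1/28561; R = 13.


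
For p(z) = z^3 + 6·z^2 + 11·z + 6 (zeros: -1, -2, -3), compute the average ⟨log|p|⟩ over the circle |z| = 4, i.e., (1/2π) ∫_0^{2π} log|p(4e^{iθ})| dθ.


Zeros: -3, -2, -1; r = 4.
Inside |z| < r: -3, -2, -1. Outside (|z| ≥ r): ∅.
p(0) = 6, so log|p(0)| = log(6) = 1.7918.
Apply Jensen: I(r) = log|p(0)| + Σ_k log(r/|z_k|), summed over zeros inside |z| < r.
  log(r/|z_k|) for z_k = -1: log(4/1) = 1.3863
  log(r/|z_k|) for z_k = -2: log(4/2) = 0.6931
  log(r/|z_k|) for z_k = -3: log(4/3) = 0.2877
Sum over inside zeros: 2.3671.
I(r) = log|p(0)| + (inside sum) = 1.7918 + 2.3671 = 4.1589.
Closed form (all zeros inside, monic): I(r) = n·log(r) = 3·log(4) = 4.1589. ✓

I(r) ≈ 4.1589.


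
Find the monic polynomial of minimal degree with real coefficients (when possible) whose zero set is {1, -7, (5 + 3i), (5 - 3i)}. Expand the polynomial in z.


The polynomial is p(z) = ∏_{α ∈ S} (z − α), where S = {1, -7, (5 + 3i), (5 - 3i)}.
Expanding the product yields: p(z) = z^4 -4·z^3 -33·z^2 + 274·z -238.
Note conjugate pairs combine to real quadratics: (z − (5+3i))(z − (5−3i)) = z² − 10z + 34.
The resulting polynomial has degree 4 and real coefficients as required.

p(z) = z^4 -4·z^3 -33·z^2 + 274·z -238.


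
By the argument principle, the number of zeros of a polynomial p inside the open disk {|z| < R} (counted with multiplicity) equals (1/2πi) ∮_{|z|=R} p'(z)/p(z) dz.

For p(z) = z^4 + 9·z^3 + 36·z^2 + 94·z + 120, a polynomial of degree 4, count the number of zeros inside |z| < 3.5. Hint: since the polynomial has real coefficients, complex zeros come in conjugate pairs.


The zeros of p are: -3, (-1 + 3i), (-1 - 3i), -4.
Their magnitudes are: 3, 3.162, 3.162, 4.
Zeros with |z| < R = 3.5: -3, (-1 + 3i), (-1 - 3i).
Count = 3.
By the argument principle, (1/2πi) ∮_{|z|=R} p'(z)/p(z) dz equals exactly this count.

Number of zeros inside |z| < 3.5: 3.


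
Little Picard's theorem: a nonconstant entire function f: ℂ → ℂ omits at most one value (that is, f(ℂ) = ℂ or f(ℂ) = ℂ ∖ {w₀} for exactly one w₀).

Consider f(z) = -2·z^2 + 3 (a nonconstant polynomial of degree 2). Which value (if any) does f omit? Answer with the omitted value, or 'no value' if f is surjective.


Little Picard bounds the complement of f(ℂ) to at most one point.
For every w ∈ ℂ, the equation p(z) − w = 0 is a nonconstant polynomial in z and hence has at least one root by the fundamental theorem of algebra. So p is surjective onto ℂ, omitting no value.

Omitted value: no value.


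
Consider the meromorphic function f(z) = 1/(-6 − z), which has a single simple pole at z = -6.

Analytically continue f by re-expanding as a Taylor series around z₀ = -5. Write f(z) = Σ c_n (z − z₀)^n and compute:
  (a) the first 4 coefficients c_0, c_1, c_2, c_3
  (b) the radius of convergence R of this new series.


Let w = z − z₀, so z = z₀ + w.
Then -6 − z = -6 − (z₀ + w) = (-6 − z₀) − w = -1 − w.
f(z) = 1/(-1 − w) = (1/(-1)) · 1/(1 − w/(-1)) = Σ_{n≥0} w^n / (-1)^(n+1).
So c_n = 1/(-1)^(n+1):
  c_0 = 1/(-1)^1 = -1.
  c_1 = 1/(-1)^2 = 1.
  c_2 = 1/(-1)^3 = -1.
  c_3 = 1/(-1)^4 = 1.
The series is valid for |w/d| < 1, i.e. |z − z₀| < |d|.
Radius of convergence: R = |-6 − z₀| = |-1| = 1 (distance from z₀ to the singularity z = -6).

c_0 = -1, c_1 = 1, c_2 = -1, c_3 = 1; R = 1.


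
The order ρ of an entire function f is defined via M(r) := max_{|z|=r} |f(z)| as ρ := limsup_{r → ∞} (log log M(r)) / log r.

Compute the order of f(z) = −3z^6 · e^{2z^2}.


M(r) = max_{|z|=r} |-3|·|z|^6·|e^{2z^2}| = 3·r^6 · e^{2r^2} (the factors attain their maxima compatibly on |z|=r). Then log M(r) = log 3 + 6·log r + 2r^2, dominated by the last term, so log log M(r) ~ 2·log r. The polynomial factor -3z^6 contributes only a log r term and does not affect the order. ρ = 2.
Therefore ρ = 2.

Order ρ = 2.


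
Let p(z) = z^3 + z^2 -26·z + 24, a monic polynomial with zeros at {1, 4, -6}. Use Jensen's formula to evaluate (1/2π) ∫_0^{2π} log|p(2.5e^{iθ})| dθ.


Zeros: -6, 1, 4; r = 2.5.
Inside |z| < r: 1. Outside (|z| ≥ r): -6, 4.
p(0) = 24, so log|p(0)| = log(24) = 3.1781.
Apply Jensen: I(r) = log|p(0)| + Σ_k log(r/|z_k|), summed over zeros inside |z| < r.
  log(r/|z_k|) for z_k = 1: log(2.5/1) = 0.9163
  Outside zeros (-6, 4) contribute nothing to the Jensen sum.
Sum over inside zeros: 0.9163.
I(r) = log|p(0)| + (inside sum) = 3.1781 + 0.9163 = 4.0943.
Note: since some zeros are outside |z| ≤ r, the simplified n·log(r) form does NOT apply — only the inside zeros contribute.

I(r) ≈ 4.0943.


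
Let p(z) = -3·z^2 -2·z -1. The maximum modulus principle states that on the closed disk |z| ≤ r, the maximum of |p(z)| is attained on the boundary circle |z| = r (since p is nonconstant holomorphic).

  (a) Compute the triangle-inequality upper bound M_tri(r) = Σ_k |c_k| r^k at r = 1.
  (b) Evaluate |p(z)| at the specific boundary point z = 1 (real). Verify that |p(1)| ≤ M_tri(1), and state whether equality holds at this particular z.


Coefficients: c_0 = -1, c_1 = -2, c_2 = -3. Radius r = 1.
Part (a). Triangle bound: M_tri(r) = Σ_k |c_k| r^k
  = |-1|·1^0 + |-2|·1^1 + |-3|·1^2
  = 1 + 2 + 3 = 6.
This bounds M(r) := max_{|z|=r} |p(z)| from above; equality holds iff all terms c_k z^k can be made to align in phase at a single z on |z|=r.
Part (b). At z = 1 (real, on the circle |z| = r):
  p(1) = (-1)·1^0 + (-2)·1^1 + (-3)·1^2 = -6.
  |p(1)| = 6.
Since all nonzero coefficients share the same sign, |p(1)| = 6 = M_tri(1); the triangle bound is attained at z = 1, so in fact M(r) = 6.

M_tri(1) = 6; |p(1)| = 6; equality at z=1: yes.


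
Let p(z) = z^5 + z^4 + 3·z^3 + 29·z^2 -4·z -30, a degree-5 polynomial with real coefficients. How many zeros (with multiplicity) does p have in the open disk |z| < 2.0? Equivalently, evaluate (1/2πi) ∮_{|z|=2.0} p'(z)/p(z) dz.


The zeros of p are: 1, -1, (1 + 3i), (1 - 3i), -3.
Their magnitudes are: 1, 1, 3.162, 3.162, 3.
Zeros with |z| < R = 2.0: 1, -1.
Count = 2.
By the argument principle, (1/2πi) ∮_{|z|=R} p'(z)/p(z) dz equals exactly this count.

Number of zeros inside |z| < 2.0: 2.


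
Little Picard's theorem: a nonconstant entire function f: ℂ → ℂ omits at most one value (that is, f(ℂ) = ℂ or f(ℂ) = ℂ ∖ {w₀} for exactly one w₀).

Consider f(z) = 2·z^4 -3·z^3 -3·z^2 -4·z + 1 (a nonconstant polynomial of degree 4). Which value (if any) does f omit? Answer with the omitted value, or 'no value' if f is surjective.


Little Picard bounds the complement of f(ℂ) to at most one point.
For every w ∈ ℂ, the equation p(z) − w = 0 is a nonconstant polynomial in z and hence has at least one root by the fundamental theorem of algebra. So p is surjective onto ℂ, omitting no value.

Omitted value: no value.


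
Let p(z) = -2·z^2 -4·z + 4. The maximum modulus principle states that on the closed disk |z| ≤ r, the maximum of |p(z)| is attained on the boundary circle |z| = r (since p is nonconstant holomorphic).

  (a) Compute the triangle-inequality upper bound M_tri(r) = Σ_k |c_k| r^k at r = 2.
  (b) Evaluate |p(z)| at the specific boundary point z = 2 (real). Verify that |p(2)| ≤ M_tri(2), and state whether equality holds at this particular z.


Coefficients: c_0 = 4, c_1 = -4, c_2 = -2. Radius r = 2.
Part (a). Triangle bound: M_tri(r) = Σ_k |c_k| r^k
  = |4|·2^0 + |-4|·2^1 + |-2|·2^2
  = 4 + 8 + 8 = 20.
This bounds M(r) := max_{|z|=r} |p(z)| from above; equality holds iff all terms c_k z^k can be made to align in phase at a single z on |z|=r.
Part (b). At z = 2 (real, on the circle |z| = r):
  p(2) = (4)·2^0 + (-4)·2^1 + (-2)·2^2 = -12.
  |p(2)| = 12.
Check: |p(2)| = 12 ≤ 20 = M_tri(2). ✓ Equality does not hold at z = 2 (the coefficients have mixed signs, so the terms do not all align in phase there).

M_tri(2) = 20; |p(2)| = 12; equality at z=2: no.


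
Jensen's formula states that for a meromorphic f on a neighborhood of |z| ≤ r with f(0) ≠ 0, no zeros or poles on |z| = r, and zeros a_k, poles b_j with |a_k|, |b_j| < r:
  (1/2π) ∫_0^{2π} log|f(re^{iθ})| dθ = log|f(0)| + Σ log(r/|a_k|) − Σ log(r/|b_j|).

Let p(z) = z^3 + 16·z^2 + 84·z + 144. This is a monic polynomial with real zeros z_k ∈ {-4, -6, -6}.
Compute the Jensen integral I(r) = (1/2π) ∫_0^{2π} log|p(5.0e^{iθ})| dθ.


Zeros: -6, -6, -4; r = 5.0.
Inside |z| < r: -4. Outside (|z| ≥ r): -6, -6.
p(0) = 144, so log|p(0)| = log(144) = 4.9698.
Apply Jensen: I(r) = log|p(0)| + Σ_k log(r/|z_k|), summed over zeros inside |z| < r.
  log(r/|z_k|) for z_k = -4: log(5.0/4) = 0.2231
  Outside zeros (-6, -6) contribute nothing to the Jensen sum.
Sum over inside zeros: 0.2231.
I(r) = log|p(0)| + (inside sum) = 4.9698 + 0.2231 = 5.1930.
Note: since some zeros are outside |z| ≤ r, the simplified n·log(r) form does NOT apply — only the inside zeros contribute.

I(r) ≈ 5.1930.


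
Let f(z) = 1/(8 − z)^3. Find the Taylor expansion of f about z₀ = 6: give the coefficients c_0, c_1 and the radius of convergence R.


Let w = z − z₀, so z = z₀ + w.
Then 8 − z = 8 − (z₀ + w) = (8 − z₀) − w = 2 − w.
f(z) = 1/(2 − w)^3 = (1/(2)^3) · (1 − w/(2))^{−3}.
By the binomial series (1−u)^{−3} = Σ_{n≥0} C(n+2, 2) u^n for |u|<1, with u = w/(2):
  c_n = C(n+2, 2) / (2)^(n+3).
  c_0 = 1/(2)^3 = 1/8.
  c_1 = 3/(2)^4 = 3/16.
The series is valid for |w/d| < 1, i.e. |z − z₀| < |d|.
Radius of convergence: R = |8 − z₀| = |2| = 2 (distance from z₀ to the singularity z = 8).

c_0 = 1/8, c_1 = 3/16; R = 2.


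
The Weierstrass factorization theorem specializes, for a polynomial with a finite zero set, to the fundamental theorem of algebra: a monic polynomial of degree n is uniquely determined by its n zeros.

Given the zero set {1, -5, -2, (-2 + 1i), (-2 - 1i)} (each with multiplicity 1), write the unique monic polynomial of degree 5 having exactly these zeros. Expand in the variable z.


The polynomial is p(z) = ∏_{α ∈ S} (z − α), where S = {1, -5, -2, (-2 + 1i), (-2 - 1i)}.
Expanding the product yields: p(z) = z^5 + 10·z^4 + 32·z^3 + 32·z^2 -25·z -50.
Note conjugate pairs combine to real quadratics: (z − (-2+1i))(z − (-2−1i)) = z² + 4z + 5.
The resulting polynomial has degree 5 and real coefficients as required.

p(z) = z^5 + 10·z^4 + 32·z^3 + 32·z^2 -25·z -50.


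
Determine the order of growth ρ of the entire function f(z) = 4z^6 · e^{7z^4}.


M(r) = max_{|z|=r} |4|·|z|^6·|e^{7z^4}| = 4·r^6 · e^{7r^4} (the factors attain their maxima compatibly on |z|=r). Then log M(r) = log 4 + 6·log r + 7r^4, dominated by the last term, so log log M(r) ~ 4·log r. The polynomial factor 4z^6 contributes only a log r term and does not affect the order. ρ = 4.
Therefore ρ = 4.

Order ρ = 4.


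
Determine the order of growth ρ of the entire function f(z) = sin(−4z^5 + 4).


Write sin(w) = (e^{iw} ± e^{−iw})/(2 or 2i), so |sin(w)| ≤ e^{|w|}. With w = −4z^5 + 4, |w| ≤ 4r^5 + 4 on |z|=r, giving M(r) ≤ e^{4r^5 + 4} and ρ ≤ 5. For the lower bound, choose z on |z|=r with -4z^5 purely imaginary of modulus 4r^5; then |sin(−4z^5 + 4)| grows like e^{4r^5}/2, so ρ ≥ 5. Hence ρ = 5.
Therefore ρ = 5.

Order ρ = 5.


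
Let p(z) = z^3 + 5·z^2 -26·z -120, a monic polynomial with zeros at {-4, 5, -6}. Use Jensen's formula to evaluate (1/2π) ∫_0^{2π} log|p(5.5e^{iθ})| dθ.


Zeros: -6, -4, 5; r = 5.5.
Inside |z| < r: -4, 5. Outside (|z| ≥ r): -6.
p(0) = -120, so log|p(0)| = log(120) = 4.7875.
Apply Jensen: I(r) = log|p(0)| + Σ_k log(r/|z_k|), summed over zeros inside |z| < r.
  log(r/|z_k|) for z_k = -4: log(5.5/4) = 0.3185
  log(r/|z_k|) for z_k = 5: log(5.5/5) = 0.0953
  Outside zeros (-6) contribute nothing to the Jensen sum.
Sum over inside zeros: 0.4138.
I(r) = log|p(0)| + (inside sum) = 4.7875 + 0.4138 = 5.2013.
Note: since some zeros are outside |z| ≤ r, the simplified n·log(r) form does NOT apply — only the inside zeros contribute.

I(r) ≈ 5.2013.


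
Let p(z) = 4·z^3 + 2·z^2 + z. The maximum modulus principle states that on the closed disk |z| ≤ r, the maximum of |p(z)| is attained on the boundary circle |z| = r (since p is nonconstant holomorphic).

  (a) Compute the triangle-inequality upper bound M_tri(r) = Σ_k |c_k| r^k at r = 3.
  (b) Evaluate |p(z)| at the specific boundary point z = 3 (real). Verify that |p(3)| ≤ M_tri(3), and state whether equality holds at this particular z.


Coefficients: c_0 = 0, c_1 = 1, c_2 = 2, c_3 = 4. Radius r = 3.
Part (a). Triangle bound: M_tri(r) = Σ_k |c_k| r^k
  = |0|·3^0 + |1|·3^1 + |2|·3^2 + |4|·3^3
  = 0 + 3 + 18 + 108 = 129.
This bounds M(r) := max_{|z|=r} |p(z)| from above; equality holds iff all terms c_k z^k can be made to align in phase at a single z on |z|=r.
Part (b). At z = 3 (real, on the circle |z| = r):
  p(3) = (0)·3^0 + (1)·3^1 + (2)·3^2 + (4)·3^3 = 129.
  |p(3)| = 129.
Since all nonzero coefficients share the same sign, |p(3)| = 129 = M_tri(3); the triangle bound is attained at z = 3, so in fact M(r) = 129.

M_tri(3) = 129; |p(3)| = 129; equality at z=3: yes.


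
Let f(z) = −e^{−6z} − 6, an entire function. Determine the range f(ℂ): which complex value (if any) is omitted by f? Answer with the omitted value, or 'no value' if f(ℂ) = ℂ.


Little Picard bounds the complement of f(ℂ) to at most one point.
e^{−6z} is never zero on ℂ, so -1·e^{−6z} takes every value in ℂ ∖ {0}. Adding -6 shifts the range to ℂ ∖ {-6}. Thus f omits exactly the value -6.

Omitted value: -6.


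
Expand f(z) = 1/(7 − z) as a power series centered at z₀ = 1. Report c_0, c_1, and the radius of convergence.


Let w = z − z₀, so z = z₀ + w.
Then 7 − z = 7 − (z₀ + w) = (7 − z₀) − w = 6 − w.
f(z) = 1/(6 − w) = (1/(6)) · 1/(1 − w/(6)) = Σ_{n≥0} w^n / (6)^(n+1).
So c_n = 1/(6)^(n+1):
  c_0 = 1/(6)^1 = 1/6.
  c_1 = 1/(6)^2 = 1/36.
The series is valid for |w/d| < 1, i.e. |z − z₀| < |d|.
Radius of convergence: R = |7 − z₀| = |6| = 6 (distance from z₀ to the singularity z = 7).

c_0 = 1/6, c_1 = 1/36; R = 6.


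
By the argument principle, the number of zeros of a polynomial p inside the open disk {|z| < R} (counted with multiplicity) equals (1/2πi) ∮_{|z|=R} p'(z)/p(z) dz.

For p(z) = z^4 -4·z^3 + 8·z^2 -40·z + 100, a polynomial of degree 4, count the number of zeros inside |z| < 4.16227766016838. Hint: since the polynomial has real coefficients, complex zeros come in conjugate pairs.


The zeros of p are: (3 + 1i), (3 - 1i), (-1 + 3i), (-1 - 3i).
Their magnitudes are: 3.162, 3.162, 3.162, 3.162.
Zeros with |z| < R = 4.16227766016838: (3 + 1i), (3 - 1i), (-1 + 3i), (-1 - 3i).
Count = 4.
By the argument principle, (1/2πi) ∮_{|z|=R} p'(z)/p(z) dz equals exactly this count.

Number of zeros inside |z| < 4.16227766016838: 4.


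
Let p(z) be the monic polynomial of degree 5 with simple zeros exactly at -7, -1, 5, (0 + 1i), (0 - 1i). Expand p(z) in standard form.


The polynomial is p(z) = ∏_{α ∈ S} (z − α), where S = {-7, -1, 5, (0 + 1i), (0 - 1i)}.
Expanding the product yields: p(z) = z^5 + 3·z^4 -32·z^3 -32·z^2 -33·z -35.
Note conjugate pairs combine to real quadratics: (z − (0+1i))(z − (0−1i)) = z² + 1.
The resulting polynomial has degree 5 and real coefficients as required.

p(z) = z^5 + 3·z^4 -32·z^3 -32·z^2 -33·z -35.


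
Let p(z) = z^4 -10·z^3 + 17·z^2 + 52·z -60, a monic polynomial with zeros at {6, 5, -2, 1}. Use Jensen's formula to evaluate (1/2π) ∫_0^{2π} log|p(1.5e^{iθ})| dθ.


Zeros: -2, 1, 5, 6; r = 1.5.
Inside |z| < r: 1. Outside (|z| ≥ r): -2, 5, 6.
p(0) = -60, so log|p(0)| = log(60) = 4.0943.
Apply Jensen: I(r) = log|p(0)| + Σ_k log(r/|z_k|), summed over zeros inside |z| < r.
  log(r/|z_k|) for z_k = 1: log(1.5/1) = 0.4055
  Outside zeros (-2, 5, 6) contribute nothing to the Jensen sum.
Sum over inside zeros: 0.4055.
I(r) = log|p(0)| + (inside sum) = 4.0943 + 0.4055 = 4.4998.
Note: since some zeros are outside |z| ≤ r, the simplified n·log(r) form does NOT apply — only the inside zeros contribute.

I(r) ≈ 4.4998.


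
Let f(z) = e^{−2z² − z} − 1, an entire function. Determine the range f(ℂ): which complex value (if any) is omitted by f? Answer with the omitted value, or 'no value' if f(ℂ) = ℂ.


Little Picard bounds the complement of f(ℂ) to at most one point.
The exponent g(z) = −2z² − z is a nonconstant polynomial, hence surjective onto ℂ. So e^{g(z)} takes every value in {e^w : w ∈ ℂ} = ℂ ∖ {0}. Adding -1 shifts the range to ℂ ∖ {-1}. f omits exactly -1.

Omitted value: -1.


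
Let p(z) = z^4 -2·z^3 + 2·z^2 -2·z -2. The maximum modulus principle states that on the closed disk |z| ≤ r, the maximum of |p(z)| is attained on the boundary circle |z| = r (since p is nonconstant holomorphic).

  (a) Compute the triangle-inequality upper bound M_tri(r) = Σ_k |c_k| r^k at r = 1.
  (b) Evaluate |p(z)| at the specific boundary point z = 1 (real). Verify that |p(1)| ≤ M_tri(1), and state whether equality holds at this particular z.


Coefficients: c_0 = -2, c_1 = -2, c_2 = 2, c_3 = -2, c_4 = 1. Radius r = 1.
Part (a). Triangle bound: M_tri(r) = Σ_k |c_k| r^k
  = |-2|·1^0 + |-2|·1^1 + |2|·1^2 + |-2|·1^3 + |1|·1^4
  = 2 + 2 + 2 + 2 + 1 = 9.
This bounds M(r) := max_{|z|=r} |p(z)| from above; equality holds iff all terms c_k z^k can be made to align in phase at a single z on |z|=r.
Part (b). At z = 1 (real, on the circle |z| = r):
  p(1) = (-2)·1^0 + (-2)·1^1 + (2)·1^2 + (-2)·1^3 + (1)·1^4 = -3.
  |p(1)| = 3.
Check: |p(1)| = 3 ≤ 9 = M_tri(1). ✓ Equality does not hold at z = 1 (the coefficients have mixed signs, so the terms do not all align in phase there).

M_tri(1) = 9; |p(1)| = 3; equality at z=1: no.


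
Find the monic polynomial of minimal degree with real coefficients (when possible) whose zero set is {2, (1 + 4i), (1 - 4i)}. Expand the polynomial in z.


The polynomial is p(z) = ∏_{α ∈ S} (z − α), where S = {2, (1 + 4i), (1 - 4i)}.
Expanding the product yields: p(z) = z^3 -4·z^2 + 21·z -34.
Note conjugate pairs combine to real quadratics: (z − (1+4i))(z − (1−4i)) = z² − 2z + 17.
The resulting polynomial has degree 3 and real coefficients as required.

p(z) = z^3 -4·z^2 + 21·z -34.


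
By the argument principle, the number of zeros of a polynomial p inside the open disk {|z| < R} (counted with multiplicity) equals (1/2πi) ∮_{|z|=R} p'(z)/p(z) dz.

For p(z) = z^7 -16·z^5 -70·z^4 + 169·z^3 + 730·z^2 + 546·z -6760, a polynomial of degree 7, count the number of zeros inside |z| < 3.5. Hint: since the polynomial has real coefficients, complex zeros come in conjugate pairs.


The zeros of p are: (-2 + 3i), (-2 - 3i), (3 + 1i), (3 - 1i), (-3 + 2i), (-3 - 2i), 4.
Their magnitudes are: 3.606, 3.606, 3.162, 3.162, 3.606, 3.606, 4.
Zeros with |z| < R = 3.5: (3 + 1i), (3 - 1i).
Count = 2.
By the argument principle, (1/2πi) ∮_{|z|=R} p'(z)/p(z) dz equals exactly this count.

Number of zeros inside |z| < 3.5: 2.


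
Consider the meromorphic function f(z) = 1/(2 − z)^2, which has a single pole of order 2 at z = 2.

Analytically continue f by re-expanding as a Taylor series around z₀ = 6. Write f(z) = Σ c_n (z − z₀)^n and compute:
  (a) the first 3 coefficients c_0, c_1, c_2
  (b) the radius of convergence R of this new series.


Let w = z − z₀, so z = z₀ + w.
Then 2 − z = 2 − (z₀ + w) = (2 − z₀) − w = -4 − w.
f(z) = 1/(-4 − w)^2 = (1/(-4)^2) · (1 − w/(-4))^{−2}.
By the binomial series (1−u)^{−2} = Σ_{n≥0} C(n+1, 1) u^n for |u|<1, with u = w/(-4):
  c_n = C(n+1, 1) / (-4)^(n+2).
  c_0 = 1/(-4)^2 = 1/16.
  c_1 = 2/(-4)^3 = -1/32.
  c_2 = 3/(-4)^4 = 3/256.
The series is valid for |w/d| < 1, i.e. |z − z₀| < |d|.
Radius of convergence: R = |2 − z₀| = |-4| = 4 (distance from z₀ to the singularity z = 2).

c_0 = 1/16, c_1 = -1/32, c_2 = 3/256; R = 4.


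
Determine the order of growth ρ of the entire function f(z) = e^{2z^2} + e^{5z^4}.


Each summand is entire of order 2 and 4 respectively (as in the single-exponential case). The order of a sum is at most the max of the orders, so ρ ≤ 4. For the lower bound: on |z|=r choose arg z so that 5z^4 is real positive; then |e^{5z^4}| = e^{5r^4} while |e^{2z^2}| ≤ e^{2r^2} = o(e^{5r^4}). So |f| ≥ e^{5r^4}(1 − o(1)) and ρ ≥ 4. Hence ρ = max(2, 4) = 4.
Therefore ρ = 4.

Order ρ = 4.


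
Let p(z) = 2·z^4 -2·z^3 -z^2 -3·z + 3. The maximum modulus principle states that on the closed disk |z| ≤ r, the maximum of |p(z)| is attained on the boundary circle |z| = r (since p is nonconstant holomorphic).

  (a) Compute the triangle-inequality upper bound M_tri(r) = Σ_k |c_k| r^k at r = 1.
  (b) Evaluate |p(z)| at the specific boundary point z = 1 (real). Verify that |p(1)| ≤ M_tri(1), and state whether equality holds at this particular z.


Coefficients: c_0 = 3, c_1 = -3, c_2 = -1, c_3 = -2, c_4 = 2. Radius r = 1.
Part (a). Triangle bound: M_tri(r) = Σ_k |c_k| r^k
  = |3|·1^0 + |-3|·1^1 + |-1|·1^2 + |-2|·1^3 + |2|·1^4
  = 3 + 3 + 1 + 2 + 2 = 11.
This bounds M(r) := max_{|z|=r} |p(z)| from above; equality holds iff all terms c_k z^k can be made to align in phase at a single z on |z|=r.
Part (b). At z = 1 (real, on the circle |z| = r):
  p(1) = (3)·1^0 + (-3)·1^1 + (-1)·1^2 + (-2)·1^3 + (2)·1^4 = -1.
  |p(1)| = 1.
Check: |p(1)| = 1 ≤ 11 = M_tri(1). ✓ Equality does not hold at z = 1 (the coefficients have mixed signs, so the terms do not all align in phase there).

M_tri(1) = 11; |p(1)| = 1; equality at z=1: no.


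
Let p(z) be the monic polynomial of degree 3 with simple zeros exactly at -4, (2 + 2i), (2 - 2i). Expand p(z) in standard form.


The polynomial is p(z) = ∏_{α ∈ S} (z − α), where S = {-4, (2 + 2i), (2 - 2i)}.
Expanding the product yields: p(z) = z^3 -8·z + 32.
Note conjugate pairs combine to real quadratics: (z − (2+2i))(z − (2−2i)) = z² − 4z + 8.
The resulting polynomial has degree 3 and real coefficients as required.

p(z) = z^3 -8·z + 32.


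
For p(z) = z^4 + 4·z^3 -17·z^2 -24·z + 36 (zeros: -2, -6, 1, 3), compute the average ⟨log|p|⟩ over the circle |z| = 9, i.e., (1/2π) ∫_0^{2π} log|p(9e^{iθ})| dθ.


Zeros: -6, -2, 1, 3; r = 9.
Inside |z| < r: -6, -2, 1, 3. Outside (|z| ≥ r): ∅.
p(0) = 36, so log|p(0)| = log(36) = 3.5835.
Apply Jensen: I(r) = log|p(0)| + Σ_k log(r/|z_k|), summed over zeros inside |z| < r.
  log(r/|z_k|) for z_k = -2: log(9/2) = 1.5041
  log(r/|z_k|) for z_k = -6: log(9/6) = 0.4055
  log(r/|z_k|) for z_k = 1: log(9/1) = 2.1972
  log(r/|z_k|) for z_k = 3: log(9/3) = 1.0986
Sum over inside zeros: 5.2054.
I(r) = log|p(0)| + (inside sum) = 3.5835 + 5.2054 = 8.7889.
Closed form (all zeros inside, monic): I(r) = n·log(r) = 4·log(9) = 8.7889. ✓

I(r) ≈ 8.7889.


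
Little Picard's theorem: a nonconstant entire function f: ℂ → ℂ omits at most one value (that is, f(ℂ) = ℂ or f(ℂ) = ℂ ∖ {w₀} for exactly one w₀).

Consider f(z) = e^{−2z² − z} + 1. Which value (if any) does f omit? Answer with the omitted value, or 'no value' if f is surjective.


Little Picard bounds the complement of f(ℂ) to at most one point.
The exponent g(z) = −2z² − z is a nonconstant polynomial, hence surjective onto ℂ. So e^{g(z)} takes every value in {e^w : w ∈ ℂ} = ℂ ∖ {0}. Adding 1 shifts the range to ℂ ∖ {1}. f omits exactly 1.

Omitted value: 1.


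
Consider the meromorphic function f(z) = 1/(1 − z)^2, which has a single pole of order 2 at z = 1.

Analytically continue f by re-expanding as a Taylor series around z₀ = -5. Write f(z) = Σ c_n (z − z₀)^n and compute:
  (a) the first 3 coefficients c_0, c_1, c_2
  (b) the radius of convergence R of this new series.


Let w = z − z₀, so z = z₀ + w.
Then 1 − z = 1 − (z₀ + w) = (1 − z₀) − w = 6 − w.
f(z) = 1/(6 − w)^2 = (1/(6)^2) · (1 − w/(6))^{−2}.
By the binomial series (1−u)^{−2} = Σ_{n≥0} C(n+1, 1) u^n for |u|<1, with u = w/(6):
  c_n = C(n+1, 1) / (6)^(n+2).
  c_0 = 1/(6)^2 = 1/36.
  c_1 = 2/(6)^3 = 1/108.
  c_2 = 3/(6)^4 = 1/432.
The series is valid for |w/d| < 1, i.e. |z − z₀| < |d|.
Radius of convergence: R = |1 − z₀| = |6| = 6 (distance from z₀ to the singularity z = 1).

c_0 = 1/36, c_1 = 1/108, c_2 = 1/432; R = 6.


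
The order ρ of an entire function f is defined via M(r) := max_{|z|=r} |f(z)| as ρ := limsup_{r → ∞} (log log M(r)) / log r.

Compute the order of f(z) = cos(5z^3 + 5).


Write cos(w) = (e^{iw} ± e^{−iw})/(2 or 2i), so |cos(w)| ≤ e^{|w|}. With w = 5z^3 + 5, |w| ≤ 5r^3 + 5 on |z|=r, giving M(r) ≤ e^{5r^3 + 5} and ρ ≤ 3. For the lower bound, choose z on |z|=r with 5z^3 purely imaginary of modulus 5r^3; then |cos(5z^3 + 5)| grows like e^{5r^3}/2, so ρ ≥ 3. Hence ρ = 3.
Therefore ρ = 3.

Order ρ = 3.


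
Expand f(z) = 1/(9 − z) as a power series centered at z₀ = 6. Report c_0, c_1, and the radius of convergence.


Let w = z − z₀, so z = z₀ + w.
Then 9 − z = 9 − (z₀ + w) = (9 − z₀) − w = 3 − w.
f(z) = 1/(3 − w) = (1/(3)) · 1/(1 − w/(3)) = Σ_{n≥0} w^n / (3)^(n+1).
So c_n = 1/(3)^(n+1):
  c_0 = 1/(3)^1 = 1/3.
  c_1 = 1/(3)^2 = 1/9.
The series is valid for |w/d| < 1, i.e. |z − z₀| < |d|.
Radius of convergence: R = |9 − z₀| = |3| = 3 (distance from z₀ to the singularity z = 9).

c_0 = 1/3, c_1 = 1/9; R = 3.


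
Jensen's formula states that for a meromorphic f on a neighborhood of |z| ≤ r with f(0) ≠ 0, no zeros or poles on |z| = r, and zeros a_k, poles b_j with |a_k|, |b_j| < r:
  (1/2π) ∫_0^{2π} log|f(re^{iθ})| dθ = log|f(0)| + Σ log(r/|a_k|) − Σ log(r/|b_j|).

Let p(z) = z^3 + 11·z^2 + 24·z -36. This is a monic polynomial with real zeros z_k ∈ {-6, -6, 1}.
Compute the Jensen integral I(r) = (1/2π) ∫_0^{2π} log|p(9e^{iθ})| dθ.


Zeros: -6, -6, 1; r = 9.
Inside |z| < r: -6, -6, 1. Outside (|z| ≥ r): ∅.
p(0) = -36, so log|p(0)| = log(36) = 3.5835.
Apply Jensen: I(r) = log|p(0)| + Σ_k log(r/|z_k|), summed over zeros inside |z| < r.
  log(r/|z_k|) for z_k = -6: log(9/6) = 0.4055
  log(r/|z_k|) for z_k = -6: log(9/6) = 0.4055
  log(r/|z_k|) for z_k = 1: log(9/1) = 2.1972
Sum over inside zeros: 3.0082.
I(r) = log|p(0)| + (inside sum) = 3.5835 + 3.0082 = 6.5917.
Closed form (all zeros inside, monic): I(r) = n·log(r) = 3·log(9) = 6.5917. ✓

I(r) ≈ 6.5917.


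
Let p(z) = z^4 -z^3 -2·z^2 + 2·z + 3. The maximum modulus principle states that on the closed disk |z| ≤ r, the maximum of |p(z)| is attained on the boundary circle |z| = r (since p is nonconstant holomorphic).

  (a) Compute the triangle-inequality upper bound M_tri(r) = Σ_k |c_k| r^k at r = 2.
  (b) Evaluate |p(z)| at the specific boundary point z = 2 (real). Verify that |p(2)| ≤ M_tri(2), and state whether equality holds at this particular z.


Coefficients: c_0 = 3, c_1 = 2, c_2 = -2, c_3 = -1, c_4 = 1. Radius r = 2.
Part (a). Triangle bound: M_tri(r) = Σ_k |c_k| r^k
  = |3|·2^0 + |2|·2^1 + |-2|·2^2 + |-1|·2^3 + |1|·2^4
  = 3 + 4 + 8 + 8 + 16 = 39.
This bounds M(r) := max_{|z|=r} |p(z)| from above; equality holds iff all terms c_k z^k can be made to align in phase at a single z on |z|=r.
Part (b). At z = 2 (real, on the circle |z| = r):
  p(2) = (3)·2^0 + (2)·2^1 + (-2)·2^2 + (-1)·2^3 + (1)·2^4 = 7.
  |p(2)| = 7.
Check: |p(2)| = 7 ≤ 39 = M_tri(2). ✓ Equality does not hold at z = 2 (the coefficients have mixed signs, so the terms do not all align in phase there).

M_tri(2) = 39; |p(2)| = 7; equality at z=2: no.


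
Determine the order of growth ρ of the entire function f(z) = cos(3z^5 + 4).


Write cos(w) = (e^{iw} ± e^{−iw})/(2 or 2i), so |cos(w)| ≤ e^{|w|}. With w = 3z^5 + 4, |w| ≤ 3r^5 + 4 on |z|=r, giving M(r) ≤ e^{3r^5 + 4} and ρ ≤ 5. For the lower bound, choose z on |z|=r with 3z^5 purely imaginary of modulus 3r^5; then |cos(3z^5 + 4)| grows like e^{3r^5}/2, so ρ ≥ 5. Hence ρ = 5.
Therefore ρ = 5.

Order ρ = 5.


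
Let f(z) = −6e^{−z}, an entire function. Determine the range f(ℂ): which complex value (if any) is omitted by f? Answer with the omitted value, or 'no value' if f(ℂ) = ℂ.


Little Picard bounds the complement of f(ℂ) to at most one point.
e^{−z} is never zero on ℂ, so -6·e^{−z} takes every value in ℂ ∖ {0}. Adding 0 shifts the range to ℂ ∖ {0}. Thus f omits exactly the value 0.

Omitted value: 0.


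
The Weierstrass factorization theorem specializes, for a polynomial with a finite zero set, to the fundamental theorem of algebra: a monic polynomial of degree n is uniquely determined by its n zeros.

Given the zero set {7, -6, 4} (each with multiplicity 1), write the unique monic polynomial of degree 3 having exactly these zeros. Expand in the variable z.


The polynomial is p(z) = ∏_{α ∈ S} (z − α), where S = {7, -6, 4}.
Expanding the product yields: p(z) = z^3 -5·z^2 -38·z + 168.
The resulting polynomial has degree 3 and real coefficients as required.

p(z) = z^3 -5·z^2 -38·z + 168.


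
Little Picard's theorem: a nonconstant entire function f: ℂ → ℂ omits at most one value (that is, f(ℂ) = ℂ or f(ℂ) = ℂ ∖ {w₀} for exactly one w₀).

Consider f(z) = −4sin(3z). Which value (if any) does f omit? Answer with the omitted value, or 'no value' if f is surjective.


Little Picard bounds the complement of f(ℂ) to at most one point.
sin is entire and surjective onto ℂ: for every w ∈ ℂ, sin(ζ) = w has a solution ζ ∈ ℂ (e.g., via the complex inverse arcsin). With ζ = 3z this gives z = ζ/(3). Then -4·sin(3z) takes every value in -4·ℂ = ℂ, and adding 0 is a bijection of ℂ. So f is surjective and omits no value. (Note: only on the real line is sin bounded by [−1, 1].)

Omitted value: no value.


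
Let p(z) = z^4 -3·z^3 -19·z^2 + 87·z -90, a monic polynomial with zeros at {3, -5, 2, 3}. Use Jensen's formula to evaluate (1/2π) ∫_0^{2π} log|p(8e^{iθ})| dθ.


Zeros: -5, 2, 3, 3; r = 8.
Inside |z| < r: -5, 2, 3, 3. Outside (|z| ≥ r): ∅.
p(0) = -90, so log|p(0)| = log(90) = 4.4998.
Apply Jensen: I(r) = log|p(0)| + Σ_k log(r/|z_k|), summed over zeros inside |z| < r.
  log(r/|z_k|) for z_k = 3: log(8/3) = 0.9808
  log(r/|z_k|) for z_k = -5: log(8/5) = 0.4700
  log(r/|z_k|) for z_k = 2: log(8/2) = 1.3863
  log(r/|z_k|) for z_k = 3: log(8/3) = 0.9808
Sum over inside zeros: 3.8180.
I(r) = log|p(0)| + (inside sum) = 4.4998 + 3.8180 = 8.3178.
Closed form (all zeros inside, monic): I(r) = n·log(r) = 4·log(8) = 8.3178. ✓

I(r) ≈ 8.3178.


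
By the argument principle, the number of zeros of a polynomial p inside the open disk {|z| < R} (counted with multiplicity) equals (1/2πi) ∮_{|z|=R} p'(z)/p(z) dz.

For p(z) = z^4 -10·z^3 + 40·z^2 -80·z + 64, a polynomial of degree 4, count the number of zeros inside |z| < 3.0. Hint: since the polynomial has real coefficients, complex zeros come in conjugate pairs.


The zeros of p are: (2 + 2i), (2 - 2i), 2, 4.
Their magnitudes are: 2.828, 2.828, 2, 4.
Zeros with |z| < R = 3.0: (2 + 2i), (2 - 2i), 2.
Count = 3.
By the argument principle, (1/2πi) ∮_{|z|=R} p'(z)/p(z) dz equals exactly this count.

Number of zeros inside |z| < 3.0: 3.


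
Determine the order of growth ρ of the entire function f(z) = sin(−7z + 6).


sin(w) is a linear combination of e^{iw} and e^{−iw} (or e^w, e^{−w} in the hyperbolic case), so |sin(w)| ≤ e^{|w|}. With w = −7z + 6, |w| ≤ 7|z| + 6 = 7r + 6 on |z| = r, giving M(r) ≤ e^{7r + 6}, so ρ ≤ 1. On a suitable ray (z = it for sin/cos; z = t for sinh/cosh, t real → ∞), |sin(−7z + 6)| grows like e^{7|t|}/2, so ρ ≥ 1. Hence ρ = 1.
Therefore ρ = 1.

Order ρ = 1.


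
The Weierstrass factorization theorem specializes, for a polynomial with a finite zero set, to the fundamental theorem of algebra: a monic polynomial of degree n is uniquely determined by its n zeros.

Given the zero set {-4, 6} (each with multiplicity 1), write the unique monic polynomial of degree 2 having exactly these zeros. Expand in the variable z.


The polynomial is p(z) = ∏_{α ∈ S} (z − α), where S = {-4, 6}.
Expanding the product yields: p(z) = z^2 -2·z -24.
The resulting polynomial has degree 2 and real coefficients as required.

p(z) = z^2 -2·z -24.


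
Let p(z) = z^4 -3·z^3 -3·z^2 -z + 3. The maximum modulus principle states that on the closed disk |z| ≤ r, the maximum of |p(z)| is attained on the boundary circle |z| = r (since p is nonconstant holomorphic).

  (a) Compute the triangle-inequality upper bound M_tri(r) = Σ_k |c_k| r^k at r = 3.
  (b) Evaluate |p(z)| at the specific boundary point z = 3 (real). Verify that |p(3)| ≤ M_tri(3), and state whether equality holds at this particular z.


Coefficients: c_0 = 3, c_1 = -1, c_2 = -3, c_3 = -3, c_4 = 1. Radius r = 3.
Part (a). Triangle bound: M_tri(r) = Σ_k |c_k| r^k
  = |3|·3^0 + |-1|·3^1 + |-3|·3^2 + |-3|·3^3 + |1|·3^4
  = 3 + 3 + 27 + 81 + 81 = 195.
This bounds M(r) := max_{|z|=r} |p(z)| from above; equality holds iff all terms c_k z^k can be made to align in phase at a single z on |z|=r.
Part (b). At z = 3 (real, on the circle |z| = r):
  p(3) = (3)·3^0 + (-1)·3^1 + (-3)·3^2 + (-3)·3^3 + (1)·3^4 = -27.
  |p(3)| = 27.
Check: |p(3)| = 27 ≤ 195 = M_tri(3). ✓ Equality does not hold at z = 3 (the coefficients have mixed signs, so the terms do not all align in phase there).

M_tri(3) = 195; |p(3)| = 27; equality at z=3: no.


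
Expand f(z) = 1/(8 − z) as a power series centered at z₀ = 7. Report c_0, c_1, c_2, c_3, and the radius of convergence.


Let w = z − z₀, so z = z₀ + w.
Then 8 − z = 8 − (z₀ + w) = (8 − z₀) − w = 1 − w.
f(z) = 1/(1 − w) = (1/(1)) · 1/(1 − w/(1)) = Σ_{n≥0} w^n / (1)^(n+1).
So c_n = 1/(1)^(n+1):
  c_0 = 1/(1)^1 = 1.
  c_1 = 1/(1)^2 = 1.
  c_2 = 1/(1)^3 = 1.
  c_3 = 1/(1)^4 = 1.
The series is valid for |w/d| < 1, i.e. |z − z₀| < |d|.
Radius of convergence: R = |8 − z₀| = |1| = 1 (distance from z₀ to the singularity z = 8).

c_0 = 1, c_1 = 1, c_2 = 1, c_3 = 1; R = 1.


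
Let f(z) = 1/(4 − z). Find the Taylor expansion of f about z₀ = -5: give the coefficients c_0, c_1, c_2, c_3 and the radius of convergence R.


Let w = z − z₀, so z = z₀ + w.
Then 4 − z = 4 − (z₀ + w) = (4 − z₀) − w = 9 − w.
f(z) = 1/(9 − w) = (1/(9)) · 1/(1 − w/(9)) = Σ_{n≥0} w^n / (9)^(n+1).
So c_n = 1/(9)^(n+1):
  c_0 = 1/(9)^1 = 1/9.
  c_1 = 1/(9)^2 = 1/81.
  c_2 = 1/(9)^3 = 1/729.
  c_3 = 1/(9)^4 = 1/6561.
The series is valid for |w/d| < 1, i.e. |z − z₀| < |d|.
Radius of convergence: R = |4 − z₀| = |9| = 9 (distance from z₀ to the singularity z = 4).

c_0 = 1/9, c_1 = 1/81, c_2 = 1/729, c_3 = 1/6561; R = 9.


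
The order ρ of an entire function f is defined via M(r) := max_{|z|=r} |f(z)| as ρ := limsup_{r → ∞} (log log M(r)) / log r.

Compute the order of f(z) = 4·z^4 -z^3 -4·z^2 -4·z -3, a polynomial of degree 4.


|f(z)| ≤ Σ|c_k|·r^k = O(r^4) as r → ∞. Polynomial growth is O(e^{r^ε}) for every ε > 0 (since r^4/e^{r^ε} → 0), so ρ ≤ ε for all ε > 0, i.e. ρ = 0. Every nonconstant polynomial has order 0.
Therefore ρ = 0.

Order ρ = 0.


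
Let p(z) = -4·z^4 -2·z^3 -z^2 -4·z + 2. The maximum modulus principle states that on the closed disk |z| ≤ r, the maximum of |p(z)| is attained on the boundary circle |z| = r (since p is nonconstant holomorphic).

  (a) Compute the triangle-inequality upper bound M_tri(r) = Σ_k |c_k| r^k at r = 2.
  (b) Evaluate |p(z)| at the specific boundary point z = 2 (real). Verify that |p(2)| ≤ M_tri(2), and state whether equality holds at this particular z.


Coefficients: c_0 = 2, c_1 = -4, c_2 = -1, c_3 = -2, c_4 = -4. Radius r = 2.
Part (a). Triangle bound: M_tri(r) = Σ_k |c_k| r^k
  = |2|·2^0 + |-4|·2^1 + |-1|·2^2 + |-2|·2^3 + |-4|·2^4
  = 2 + 8 + 4 + 16 + 64 = 94.
This bounds M(r) := max_{|z|=r} |p(z)| from above; equality holds iff all terms c_k z^k can be made to align in phase at a single z on |z|=r.
Part (b). At z = 2 (real, on the circle |z| = r):
  p(2) = (2)·2^0 + (-4)·2^1 + (-1)·2^2 + (-2)·2^3 + (-4)·2^4 = -90.
  |p(2)| = 90.
Check: |p(2)| = 90 ≤ 94 = M_tri(2). ✓ Equality does not hold at z = 2 (the coefficients have mixed signs, so the terms do not all align in phase there).

M_tri(2) = 94; |p(2)| = 90; equality at z=2: no.


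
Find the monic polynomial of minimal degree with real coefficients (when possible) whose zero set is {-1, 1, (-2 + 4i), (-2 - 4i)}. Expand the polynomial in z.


The polynomial is p(z) = ∏_{α ∈ S} (z − α), where S = {-1, 1, (-2 + 4i), (-2 - 4i)}.
Expanding the product yields: p(z) = z^4 + 4·z^3 + 19·z^2 -4·z -20.
Note conjugate pairs combine to real quadratics: (z − (-2+4i))(z − (-2−4i)) = z² + 4z + 20.
The resulting polynomial has degree 4 and real coefficients as required.

p(z) = z^4 + 4·z^3 + 19·z^2 -4·z -20.


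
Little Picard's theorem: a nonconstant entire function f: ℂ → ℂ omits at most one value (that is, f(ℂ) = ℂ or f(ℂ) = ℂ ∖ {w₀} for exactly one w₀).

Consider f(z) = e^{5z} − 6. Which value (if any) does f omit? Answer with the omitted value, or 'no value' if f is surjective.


Little Picard bounds the complement of f(ℂ) to at most one point.
e^{5z} is never zero on ℂ, so 1·e^{5z} takes every value in ℂ ∖ {0}. Adding -6 shifts the range to ℂ ∖ {-6}. Thus f omits exactly the value -6.

Omitted value: -6.


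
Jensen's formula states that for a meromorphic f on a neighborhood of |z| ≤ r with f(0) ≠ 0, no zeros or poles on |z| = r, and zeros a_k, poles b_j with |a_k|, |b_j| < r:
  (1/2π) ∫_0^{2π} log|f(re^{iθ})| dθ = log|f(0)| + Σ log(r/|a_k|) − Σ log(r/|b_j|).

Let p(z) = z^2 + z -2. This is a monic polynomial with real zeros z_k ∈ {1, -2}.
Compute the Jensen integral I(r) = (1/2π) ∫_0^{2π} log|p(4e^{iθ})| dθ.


Zeros: -2, 1; r = 4.
Inside |z| < r: -2, 1. Outside (|z| ≥ r): ∅.
p(0) = -2, so log|p(0)| = log(2) = 0.6931.
Apply Jensen: I(r) = log|p(0)| + Σ_k log(r/|z_k|), summed over zeros inside |z| < r.
  log(r/|z_k|) for z_k = 1: log(4/1) = 1.3863
  log(r/|z_k|) for z_k = -2: log(4/2) = 0.6931
Sum over inside zeros: 2.0794.
I(r) = log|p(0)| + (inside sum) = 0.6931 + 2.0794 = 2.7726.
Closed form (all zeros inside, monic): I(r) = n·log(r) = 2·log(4) = 2.7726. ✓

I(r) ≈ 2.7726.


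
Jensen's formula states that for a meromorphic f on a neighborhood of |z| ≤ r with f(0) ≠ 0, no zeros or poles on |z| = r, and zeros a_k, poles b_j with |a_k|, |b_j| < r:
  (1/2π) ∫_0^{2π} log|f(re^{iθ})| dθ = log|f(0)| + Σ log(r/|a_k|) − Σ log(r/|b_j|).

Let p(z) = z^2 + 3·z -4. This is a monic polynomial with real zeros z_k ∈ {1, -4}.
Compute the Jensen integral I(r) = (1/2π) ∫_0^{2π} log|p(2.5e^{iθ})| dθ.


Zeros: -4, 1; r = 2.5.
Inside |z| < r: 1. Outside (|z| ≥ r): -4.
p(0) = -4, so log|p(0)| = log(4) = 1.3863.
Apply Jensen: I(r) = log|p(0)| + Σ_k log(r/|z_k|), summed over zeros inside |z| < r.
  log(r/|z_k|) for z_k = 1: log(2.5/1) = 0.9163
  Outside zeros (-4) contribute nothing to the Jensen sum.
Sum over inside zeros: 0.9163.
I(r) = log|p(0)| + (inside sum) = 1.3863 + 0.9163 = 2.3026.
Note: since some zeros are outside |z| ≤ r, the simplified n·log(r) form does NOT apply — only the inside zeros contribute.

I(r) ≈ 2.3026.
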